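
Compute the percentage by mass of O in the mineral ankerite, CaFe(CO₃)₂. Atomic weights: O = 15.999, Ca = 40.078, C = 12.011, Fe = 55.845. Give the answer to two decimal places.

Molar mass of CaFe(CO₃)₂: 1*40.078 + 1*55.845 + 2*12.011 + 6*15.999 = 215.939 g/mol.
Mass of O per formula unit: 6 × 15.999 = 95.994 g.
Weight fraction O = 95.994 / 215.939 = 0.4445.

44.45 mass %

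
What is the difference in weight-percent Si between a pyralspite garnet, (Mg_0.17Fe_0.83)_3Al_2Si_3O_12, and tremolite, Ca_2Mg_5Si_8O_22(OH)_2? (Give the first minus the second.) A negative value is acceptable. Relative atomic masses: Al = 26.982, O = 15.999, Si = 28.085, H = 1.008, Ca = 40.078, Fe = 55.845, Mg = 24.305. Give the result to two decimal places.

-10.17 percentage points

M((Mg_0.17Fe_0.83)_3Al_2Si_3O_12) = 481.657 g/mol, so wt% Si = 84.255/481.657 × 100 = 17.49%.
M(Ca_2Mg_5Si_8O_22(OH)_2) = 812.353 g/mol, so wt% Si = 224.680/812.353 × 100 = 27.66%.
17.49 − 27.66 = -10.17 pp.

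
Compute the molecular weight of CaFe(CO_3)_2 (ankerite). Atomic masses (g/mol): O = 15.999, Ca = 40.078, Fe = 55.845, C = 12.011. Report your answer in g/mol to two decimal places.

M = 1·40.078 + 1·55.845 + 2·12.011 + 6·15.999

215.94 g/mol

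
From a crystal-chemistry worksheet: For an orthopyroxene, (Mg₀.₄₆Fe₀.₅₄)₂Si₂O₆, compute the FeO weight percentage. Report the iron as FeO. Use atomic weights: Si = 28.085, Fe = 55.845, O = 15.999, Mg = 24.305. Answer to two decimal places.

33.04 wt%

M((Mg₀.₄₆Fe₀.₅₄)₂Si₂O₆) = 234.837 g/mol; M(FeO) = 71.844 g/mol.
Moles FeO per formula unit = 1.08 Fe ÷ 1 = 1.0800.
FeO fraction = (1.0800 × 71.844) / 234.837 = 77.592/234.837 = 0.3304.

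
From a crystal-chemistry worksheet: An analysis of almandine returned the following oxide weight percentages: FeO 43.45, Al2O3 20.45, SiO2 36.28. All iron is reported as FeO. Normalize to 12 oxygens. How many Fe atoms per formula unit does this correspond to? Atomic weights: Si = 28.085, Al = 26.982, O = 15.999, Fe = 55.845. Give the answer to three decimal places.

3.006 Fe apfu

43.45 wt% FeO ÷ 71.844 g/mol = 0.60478 mol, giving 0.60478 Fe and 0.60478 O.
20.45 wt% Al2O3 ÷ 101.961 g/mol = 0.20057 mol, giving 0.40114 Al and 0.60171 O.
36.28 wt% SiO2 ÷ 60.083 g/mol = 0.60383 mol, giving 0.60383 Si and 1.20766 O.
Oxygen sums to 2.41415; scaling by 12/2.41415 = 4.97069 puts the formula on 12 O.
Fe: 0.60478 × 4.97069 = 3.006 atoms per formula unit.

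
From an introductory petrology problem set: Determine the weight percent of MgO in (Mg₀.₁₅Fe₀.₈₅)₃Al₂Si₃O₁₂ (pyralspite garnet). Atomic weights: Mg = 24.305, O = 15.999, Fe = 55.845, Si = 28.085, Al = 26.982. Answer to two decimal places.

3.75 wt%

M((Mg₀.₁₅Fe₀.₈₅)₃Al₂Si₃O₁₂) = 483.549 g/mol; M(MgO) = 40.304 g/mol.
Moles MgO per formula unit = 0.45 Mg ÷ 1 = 0.4500.
MgO fraction = (0.4500 × 40.304) / 483.549 = 18.137/483.549 = 0.0375.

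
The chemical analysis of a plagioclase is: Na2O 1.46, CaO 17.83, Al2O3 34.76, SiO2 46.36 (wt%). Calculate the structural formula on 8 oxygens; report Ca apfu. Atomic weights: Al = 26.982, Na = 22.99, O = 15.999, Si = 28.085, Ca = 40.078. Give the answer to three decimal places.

Na2O (M=61.979): mol = 0.02356; Na = 0.04712, O = 0.02356.
CaO (M=56.077): mol = 0.31796; Ca = 0.31796, O = 0.31796.
Al2O3 (M=101.961): mol = 0.34091; Al = 0.68182, O = 1.02273.
SiO2 (M=60.083): mol = 0.77160; Si = 0.77160, O = 1.54320.
ΣO = 2.90745; factor = 8/ΣO = 2.75155.
Ca apfu = 0.31796 × 2.75155 = 0.875.

0.875 Ca apfu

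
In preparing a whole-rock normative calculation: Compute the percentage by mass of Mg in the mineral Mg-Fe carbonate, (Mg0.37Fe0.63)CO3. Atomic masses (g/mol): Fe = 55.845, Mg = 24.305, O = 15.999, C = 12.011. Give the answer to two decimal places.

M((Mg0.37Fe0.63)CO3) = 104.183 g/mol.
Mg contributes 0.37 × 24.305 = 8.993 g per mole.
8.993/104.183 = 0.0863 → 8.63%.

8.63 weight percent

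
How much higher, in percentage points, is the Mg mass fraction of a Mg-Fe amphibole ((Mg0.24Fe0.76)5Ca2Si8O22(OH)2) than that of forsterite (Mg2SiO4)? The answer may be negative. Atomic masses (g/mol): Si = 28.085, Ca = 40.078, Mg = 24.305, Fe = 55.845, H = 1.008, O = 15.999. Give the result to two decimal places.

-31.42 percentage points

First mineral: 29.166 g Mg in 932.205 g formula = 3.13 wt% Mg.
Second mineral: 48.610 g Mg in 140.691 g formula = 34.55 wt% Mg.
3.13% − 34.55% gives a difference of -31.42 percentage points.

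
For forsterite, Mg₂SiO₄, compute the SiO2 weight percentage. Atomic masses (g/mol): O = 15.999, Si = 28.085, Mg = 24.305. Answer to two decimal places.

Molar mass of Mg₂SiO₄ = 2×24.305 + 1×28.085 + 4×15.999 = 140.691 g/mol.
Each formula unit contains 1 Si, equivalent to 1/1 = 1.0000 mol SiO2.
M(SiO2) = 1×28.085 + 2×15.999 = 60.083 g/mol.
Mass of SiO2 per formula unit = 1.0000 × 60.083 = 60.083 g.
SiO2 wt% = 60.083 / 140.691 × 100 = 42.71%.

42.71 wt%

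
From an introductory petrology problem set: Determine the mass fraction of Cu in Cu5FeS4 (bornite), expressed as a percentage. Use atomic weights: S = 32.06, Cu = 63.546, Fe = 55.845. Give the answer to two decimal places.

Formula mass = 5·63.546 + 1·55.845 + 4·32.06 = 501.815 g/mol, of which 317.730 g is Cu.
So Cu makes up 317.730/501.815 = 0.6332 of the mass, i.e. 63.32%.

63.32 weight percent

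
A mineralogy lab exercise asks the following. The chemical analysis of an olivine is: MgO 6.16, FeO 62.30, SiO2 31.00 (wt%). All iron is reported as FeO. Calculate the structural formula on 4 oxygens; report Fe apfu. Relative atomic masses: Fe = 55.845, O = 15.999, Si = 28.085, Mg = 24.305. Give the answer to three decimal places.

MgO (M=40.304): mol = 0.15284; Mg = 0.15284, O = 0.15284.
FeO (M=71.844): mol = 0.86716; Fe = 0.86716, O = 0.86716.
SiO2 (M=60.083): mol = 0.51595; Si = 0.51595, O = 1.03190.
ΣO = 2.05190; factor = 4/ΣO = 1.94941.
Fe apfu = 0.86716 × 1.94941 = 1.690.

1.690 Fe apfu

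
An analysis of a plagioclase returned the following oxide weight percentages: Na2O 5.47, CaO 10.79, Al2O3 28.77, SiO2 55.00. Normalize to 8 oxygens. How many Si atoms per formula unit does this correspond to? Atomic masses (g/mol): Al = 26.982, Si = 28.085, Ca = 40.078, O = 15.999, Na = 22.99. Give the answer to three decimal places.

5.47 wt% Na2O ÷ 61.979 g/mol = 0.08826 mol, giving 0.17652 Na and 0.08826 O.
10.79 wt% CaO ÷ 56.077 g/mol = 0.19241 mol, giving 0.19241 Ca and 0.19241 O.
28.77 wt% Al2O3 ÷ 101.961 g/mol = 0.28217 mol, giving 0.56434 Al and 0.84651 O.
55.00 wt% SiO2 ÷ 60.083 g/mol = 0.91540 mol, giving 0.91540 Si and 1.83080 O.
Oxygen sums to 2.95798; scaling by 8/2.95798 = 2.70455 puts the formula on 8 O.
Si: 0.91540 × 2.70455 = 2.476 atoms per formula unit.

2.476 Si apfu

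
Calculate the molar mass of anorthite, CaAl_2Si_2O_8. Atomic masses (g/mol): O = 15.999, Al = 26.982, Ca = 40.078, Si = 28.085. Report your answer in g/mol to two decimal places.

278.20 g/mol

M = 1·40.078 + 2·26.982 + 2·28.085 + 8·15.999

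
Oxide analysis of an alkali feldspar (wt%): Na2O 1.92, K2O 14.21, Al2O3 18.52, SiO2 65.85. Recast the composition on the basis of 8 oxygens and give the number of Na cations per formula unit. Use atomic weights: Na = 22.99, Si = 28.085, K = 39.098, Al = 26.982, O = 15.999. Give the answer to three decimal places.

Na2O (M=61.979): mol = 0.03098; Na = 0.06196, O = 0.03098.
K2O (M=94.195): mol = 0.15086; K = 0.30172, O = 0.15086.
Al2O3 (M=101.961): mol = 0.18164; Al = 0.36328, O = 0.54492.
SiO2 (M=60.083): mol = 1.09598; Si = 1.09598, O = 2.19196.
ΣO = 2.91872; factor = 8/ΣO = 2.74093.
Na apfu = 0.06196 × 2.74093 = 0.170.

0.170 Na apfu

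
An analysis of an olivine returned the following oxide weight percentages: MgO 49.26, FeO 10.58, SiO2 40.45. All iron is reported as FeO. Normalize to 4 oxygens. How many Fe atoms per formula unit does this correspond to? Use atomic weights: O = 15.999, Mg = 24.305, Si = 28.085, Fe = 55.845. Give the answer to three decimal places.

0.217 Fe apfu

MgO: 49.26/40.304 = 1.22221 mol → 1.22221 mol Mg, 1.22221 mol O.
FeO: 10.58/71.844 = 0.14726 mol → 0.14726 mol Fe, 0.14726 mol O.
SiO2: 40.45/60.083 = 0.67324 mol → 0.67324 mol Si, 1.34648 mol O.
Total oxygen = 2.71595 mol. Normalization factor = 4/2.71595 = 1.47278.
Fe per 4 O = 0.14726 × 1.47278 = 0.217.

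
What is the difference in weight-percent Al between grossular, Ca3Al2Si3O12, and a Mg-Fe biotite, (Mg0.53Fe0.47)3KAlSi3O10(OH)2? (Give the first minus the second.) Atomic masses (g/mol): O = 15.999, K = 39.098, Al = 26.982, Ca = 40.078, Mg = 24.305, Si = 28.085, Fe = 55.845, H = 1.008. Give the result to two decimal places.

6.14 percentage points

First mineral: 53.964 g Al in 450.441 g formula = 11.98 wt% Al.
Second mineral: 26.982 g Al in 461.725 g formula = 5.84 wt% Al.
11.98% − 5.84% gives a difference of 6.14 percentage points.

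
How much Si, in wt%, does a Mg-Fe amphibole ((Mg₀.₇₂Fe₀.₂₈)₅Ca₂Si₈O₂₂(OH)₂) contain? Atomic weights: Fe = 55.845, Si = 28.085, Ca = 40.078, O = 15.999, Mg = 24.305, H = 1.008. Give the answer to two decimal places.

Formula mass = 3.60×24.305 + 1.40×55.845 + 2×40.078 + 8×28.085 + 24×15.999 + 2×1.008 = 856.509 g/mol, of which 224.680 g is Si.
So Si makes up 224.680/856.509 = 0.2623 of the mass, i.e. 26.23%.

26.23 wt%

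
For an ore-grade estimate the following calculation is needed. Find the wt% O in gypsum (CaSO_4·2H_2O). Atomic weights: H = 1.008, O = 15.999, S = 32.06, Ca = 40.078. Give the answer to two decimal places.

M(CaSO_4·2H_2O) = 172.164 g/mol.
O contributes 6 × 15.999 = 95.994 g per mole.
95.994/172.164 = 0.5576 → 55.76%.

55.76 mass %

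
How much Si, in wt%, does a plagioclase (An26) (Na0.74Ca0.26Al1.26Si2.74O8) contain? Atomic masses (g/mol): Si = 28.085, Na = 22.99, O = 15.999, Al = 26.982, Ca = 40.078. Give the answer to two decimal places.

28.89 wt%

Molar mass of Na0.74Ca0.26Al1.26Si2.74O8: 0.74·22.99 + 0.26·40.078 + 1.26·26.982 + 2.74·28.085 + 8·15.999 = 266.375 g/mol.
Mass of Si per formula unit: 2.74 × 28.085 = 76.953 g.
Weight fraction Si = 76.953 / 266.375 = 0.2889.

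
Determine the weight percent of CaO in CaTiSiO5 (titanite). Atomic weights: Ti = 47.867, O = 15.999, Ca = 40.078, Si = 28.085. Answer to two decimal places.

28.61 wt%

Molar mass of CaTiSiO5 = 1*40.078 + 1*47.867 + 1*28.085 + 5*15.999 = 196.025 g/mol.
Each formula unit contains 1 Ca, equivalent to 1/1 = 1.0000 mol CaO.
M(CaO) = 1×40.078 + 1×15.999 = 56.077 g/mol.
Mass of CaO per formula unit = 1.0000 × 56.077 = 56.077 g.
CaO wt% = 56.077 / 196.025 × 100 = 28.61%.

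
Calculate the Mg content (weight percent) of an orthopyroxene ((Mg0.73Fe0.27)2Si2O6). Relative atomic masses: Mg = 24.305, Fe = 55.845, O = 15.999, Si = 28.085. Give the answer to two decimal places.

Molar mass of (Mg0.73Fe0.27)2Si2O6: 1.46·24.305 + 0.54·55.845 + 2·28.085 + 6·15.999 = 217.806 g/mol.
Mass of Mg per formula unit: 1.46 × 24.305 = 35.485 g.
Weight fraction Mg = 35.485 / 217.806 = 0.1629.

16.29 weight percent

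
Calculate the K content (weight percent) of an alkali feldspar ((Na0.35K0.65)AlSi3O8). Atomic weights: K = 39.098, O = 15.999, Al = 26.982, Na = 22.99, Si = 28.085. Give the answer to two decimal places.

9.32 weight percent

M((Na0.35K0.65)AlSi3O8) = 272.689 g/mol.
K contributes 0.65 × 39.098 = 25.414 g per mole.
25.414/272.689 = 0.0932 → 9.32%.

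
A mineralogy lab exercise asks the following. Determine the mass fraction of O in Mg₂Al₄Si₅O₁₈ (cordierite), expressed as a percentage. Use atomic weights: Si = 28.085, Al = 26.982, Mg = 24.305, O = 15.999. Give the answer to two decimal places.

49.23 weight percent

Molar mass of Mg₂Al₄Si₅O₁₈: 2×24.305 + 4×26.982 + 5×28.085 + 18×15.999 = 584.945 g/mol.
Mass of O per formula unit: 18 × 15.999 = 287.982 g.
Weight fraction O = 287.982 / 584.945 = 0.4923.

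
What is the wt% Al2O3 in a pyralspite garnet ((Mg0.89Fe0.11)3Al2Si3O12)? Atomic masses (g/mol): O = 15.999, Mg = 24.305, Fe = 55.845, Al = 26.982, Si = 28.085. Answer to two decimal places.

M((Mg0.89Fe0.11)3Al2Si3O12) = 413.530 g/mol; M(Al2O3) = 101.961 g/mol.
Moles Al2O3 per formula unit = 2 Al ÷ 2 = 1.0000.
Al2O3 fraction = (1.0000 × 101.961) / 413.530 = 101.961/413.530 = 0.2466.

24.66 wt%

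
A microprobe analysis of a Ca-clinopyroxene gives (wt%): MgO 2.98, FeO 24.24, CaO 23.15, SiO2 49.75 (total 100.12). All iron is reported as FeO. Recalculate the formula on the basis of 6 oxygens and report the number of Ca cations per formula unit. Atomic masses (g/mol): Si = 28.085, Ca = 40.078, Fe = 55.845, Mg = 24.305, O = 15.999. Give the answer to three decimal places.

MgO (M=40.304): mol = 0.07394; Mg = 0.07394, O = 0.07394.
FeO (M=71.844): mol = 0.33740; Fe = 0.33740, O = 0.33740.
CaO (M=56.077): mol = 0.41283; Ca = 0.41283, O = 0.41283.
SiO2 (M=60.083): mol = 0.82802; Si = 0.82802, O = 1.65604.
ΣO = 2.48021; factor = 6/ΣO = 2.41915.
Ca apfu = 0.41283 × 2.41915 = 0.999.

0.999 Ca apfu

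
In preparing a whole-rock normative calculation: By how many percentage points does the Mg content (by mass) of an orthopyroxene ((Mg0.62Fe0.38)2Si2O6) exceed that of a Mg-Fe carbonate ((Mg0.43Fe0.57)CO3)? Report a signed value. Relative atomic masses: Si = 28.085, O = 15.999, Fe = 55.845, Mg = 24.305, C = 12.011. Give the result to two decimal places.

Mg in (Mg0.62Fe0.38)2Si2O6: molar mass 224.744 g/mol; 1.24×24.305 = 30.138 g → 13.41 wt%.
Mg in (Mg0.43Fe0.57)CO3: molar mass 102.291 g/mol; 0.43×24.305 = 10.451 g → 10.22 wt%.
Difference = 13.41 − 10.22 = 3.19 percentage points.

3.19 percentage points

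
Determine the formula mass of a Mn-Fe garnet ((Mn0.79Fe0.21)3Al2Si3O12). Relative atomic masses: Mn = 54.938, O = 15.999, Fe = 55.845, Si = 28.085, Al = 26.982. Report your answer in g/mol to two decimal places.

495.59 g/mol

M = 2.37(54.938) + 0.63(55.845) + 2(26.982) + 3(28.085) + 12(15.999)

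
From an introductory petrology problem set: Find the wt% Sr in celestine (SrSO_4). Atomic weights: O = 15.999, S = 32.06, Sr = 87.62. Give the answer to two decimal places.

Formula mass = 1*87.62 + 1*32.06 + 4*15.999 = 183.676 g/mol, of which 87.620 g is Sr.
So Sr makes up 87.620/183.676 = 0.4770 of the mass, i.e. 47.70%.

47.70 wt%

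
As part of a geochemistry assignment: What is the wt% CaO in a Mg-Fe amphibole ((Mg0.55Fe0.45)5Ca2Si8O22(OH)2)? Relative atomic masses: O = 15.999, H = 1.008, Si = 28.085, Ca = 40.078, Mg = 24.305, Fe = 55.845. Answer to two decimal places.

M((Mg0.55Fe0.45)5Ca2Si8O22(OH)2) = 883.318 g/mol; M(CaO) = 56.077 g/mol.
Moles CaO per formula unit = 2 Ca ÷ 1 = 2.0000.
CaO fraction = (2.0000 × 56.077) / 883.318 = 112.154/883.318 = 0.1270.

12.70 wt%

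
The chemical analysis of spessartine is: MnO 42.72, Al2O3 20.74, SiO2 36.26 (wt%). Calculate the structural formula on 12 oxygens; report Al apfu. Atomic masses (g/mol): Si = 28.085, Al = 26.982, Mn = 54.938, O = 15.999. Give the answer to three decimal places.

MnO (M=70.937): mol = 0.60222; Mn = 0.60222, O = 0.60222.
Al2O3 (M=101.961): mol = 0.20341; Al = 0.40682, O = 0.61023.
SiO2 (M=60.083): mol = 0.60350; Si = 0.60350, O = 1.20700.
ΣO = 2.41945; factor = 12/ΣO = 4.95980.
Al apfu = 0.40682 × 4.95980 = 2.018.

2.018 Al apfu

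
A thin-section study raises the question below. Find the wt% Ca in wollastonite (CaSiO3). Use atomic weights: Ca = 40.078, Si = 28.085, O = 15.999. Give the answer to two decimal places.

M(CaSiO3) = 116.160 g/mol.
Ca contributes 1 × 40.078 = 40.078 g per mole.
40.078/116.160 = 0.3450 → 34.50%.

34.50 wt%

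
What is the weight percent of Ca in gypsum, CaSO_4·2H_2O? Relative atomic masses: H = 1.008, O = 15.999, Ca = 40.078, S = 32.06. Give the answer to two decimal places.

23.28 weight percent

M(CaSO_4·2H_2O) = 172.164 g/mol.
Ca contributes 1 × 40.078 = 40.078 g per mole.
40.078/172.164 = 0.2328 → 23.28%.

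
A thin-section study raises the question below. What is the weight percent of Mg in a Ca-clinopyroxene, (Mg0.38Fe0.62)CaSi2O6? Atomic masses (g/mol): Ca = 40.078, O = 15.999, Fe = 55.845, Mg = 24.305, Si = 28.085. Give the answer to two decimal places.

3.91 mass %

Formula mass = 0.38×24.305 + 0.62×55.845 + 1×40.078 + 2×28.085 + 6×15.999 = 236.102 g/mol, of which 9.236 g is Mg.
So Mg makes up 9.236/236.102 = 0.0391 of the mass, i.e. 3.91%.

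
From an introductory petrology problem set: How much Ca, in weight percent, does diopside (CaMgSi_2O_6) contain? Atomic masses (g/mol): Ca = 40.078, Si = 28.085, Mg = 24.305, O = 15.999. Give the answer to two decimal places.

18.51 weight percent

Molar mass of CaMgSi_2O_6: 1·40.078 + 1·24.305 + 2·28.085 + 6·15.999 = 216.547 g/mol.
Mass of Ca per formula unit: 1 × 40.078 = 40.078 g.
Weight fraction Ca = 40.078 / 216.547 = 0.1851.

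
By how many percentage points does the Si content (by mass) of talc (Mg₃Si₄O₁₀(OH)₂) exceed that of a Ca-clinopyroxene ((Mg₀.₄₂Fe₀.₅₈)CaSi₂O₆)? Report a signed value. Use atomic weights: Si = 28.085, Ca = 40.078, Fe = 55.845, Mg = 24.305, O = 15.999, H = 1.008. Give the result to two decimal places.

First mineral: 112.340 g Si in 379.259 g formula = 29.62 wt% Si.
Second mineral: 56.170 g Si in 234.840 g formula = 23.92 wt% Si.
29.62% − 23.92% gives a difference of 5.70 percentage points.

5.70 percentage points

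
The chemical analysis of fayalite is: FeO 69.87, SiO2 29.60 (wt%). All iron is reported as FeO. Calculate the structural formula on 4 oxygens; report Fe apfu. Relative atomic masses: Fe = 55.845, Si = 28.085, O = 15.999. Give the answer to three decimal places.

1.987 Fe apfu

FeO (M=71.844): mol = 0.97252; Fe = 0.97252, O = 0.97252.
SiO2 (M=60.083): mol = 0.49265; Si = 0.49265, O = 0.98530.
ΣO = 1.95782; factor = 4/ΣO = 2.04309.
Fe apfu = 0.97252 × 2.04309 = 1.987.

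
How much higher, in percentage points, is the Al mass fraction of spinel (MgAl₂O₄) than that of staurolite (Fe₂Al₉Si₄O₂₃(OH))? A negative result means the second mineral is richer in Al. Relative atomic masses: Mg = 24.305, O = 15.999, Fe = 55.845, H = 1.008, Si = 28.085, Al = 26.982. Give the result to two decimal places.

Al in MgAl₂O₄: molar mass 142.265 g/mol; 2×26.982 = 53.964 g → 37.93 wt%.
Al in Fe₂Al₉Si₄O₂₃(OH): molar mass 851.852 g/mol; 9×26.982 = 242.838 g → 28.51 wt%.
Difference = 37.93 − 28.51 = 9.42 percentage points.

9.42 percentage points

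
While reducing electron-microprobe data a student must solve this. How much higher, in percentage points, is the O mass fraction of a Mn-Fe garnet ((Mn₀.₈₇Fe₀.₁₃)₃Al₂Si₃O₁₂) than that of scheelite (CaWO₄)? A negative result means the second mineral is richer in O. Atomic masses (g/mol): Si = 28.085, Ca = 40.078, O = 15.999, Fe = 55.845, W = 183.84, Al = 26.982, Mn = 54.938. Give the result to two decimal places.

16.53 percentage points

O in (Mn₀.₈₇Fe₀.₁₃)₃Al₂Si₃O₁₂: molar mass 495.375 g/mol; 12×15.999 = 191.988 g → 38.76 wt%.
O in CaWO₄: molar mass 287.914 g/mol; 4×15.999 = 63.996 g → 22.23 wt%.
Difference = 38.76 − 22.23 = 16.53 percentage points.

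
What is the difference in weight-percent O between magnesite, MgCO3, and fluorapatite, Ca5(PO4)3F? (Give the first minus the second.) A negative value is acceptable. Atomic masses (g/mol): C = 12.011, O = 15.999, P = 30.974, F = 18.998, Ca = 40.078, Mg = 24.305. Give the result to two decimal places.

18.86 percentage points

O in MgCO3: molar mass 84.313 g/mol; 3×15.999 = 47.997 g → 56.93 wt%.
O in Ca5(PO4)3F: molar mass 504.298 g/mol; 12×15.999 = 191.988 g → 38.07 wt%.
Difference = 56.93 − 38.07 = 18.86 percentage points.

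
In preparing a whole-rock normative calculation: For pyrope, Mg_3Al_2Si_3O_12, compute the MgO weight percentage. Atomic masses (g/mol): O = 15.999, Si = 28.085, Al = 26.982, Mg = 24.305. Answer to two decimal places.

M(Mg_3Al_2Si_3O_12) = 403.122 g/mol; M(MgO) = 40.304 g/mol.
Moles MgO per formula unit = 3 Mg ÷ 1 = 3.0000.
MgO fraction = (3.0000 × 40.304) / 403.122 = 120.912/403.122 = 0.2999.

29.99 wt%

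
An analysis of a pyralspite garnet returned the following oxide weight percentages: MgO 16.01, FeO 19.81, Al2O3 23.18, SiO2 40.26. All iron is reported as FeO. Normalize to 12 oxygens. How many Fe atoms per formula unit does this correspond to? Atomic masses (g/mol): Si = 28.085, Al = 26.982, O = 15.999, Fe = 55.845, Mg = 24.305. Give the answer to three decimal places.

16.01 wt% MgO ÷ 40.304 g/mol = 0.39723 mol, giving 0.39723 Mg and 0.39723 O.
19.81 wt% FeO ÷ 71.844 g/mol = 0.27574 mol, giving 0.27574 Fe and 0.27574 O.
23.18 wt% Al2O3 ÷ 101.961 g/mol = 0.22734 mol, giving 0.45468 Al and 0.68202 O.
40.26 wt% SiO2 ÷ 60.083 g/mol = 0.67007 mol, giving 0.67007 Si and 1.34014 O.
Oxygen sums to 2.69513; scaling by 12/2.69513 = 4.45248 puts the formula on 12 O.
Fe: 0.27574 × 4.45248 = 1.228 atoms per formula unit.

1.228 Fe apfu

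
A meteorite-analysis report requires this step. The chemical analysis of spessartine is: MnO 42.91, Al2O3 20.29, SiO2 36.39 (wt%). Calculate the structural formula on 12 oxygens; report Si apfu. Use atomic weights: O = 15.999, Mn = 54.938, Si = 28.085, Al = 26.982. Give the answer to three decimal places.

42.91 wt% MnO ÷ 70.937 g/mol = 0.60490 mol, giving 0.60490 Mn and 0.60490 O.
20.29 wt% Al2O3 ÷ 101.961 g/mol = 0.19900 mol, giving 0.39800 Al and 0.59700 O.
36.39 wt% SiO2 ÷ 60.083 g/mol = 0.60566 mol, giving 0.60566 Si and 1.21132 O.
Oxygen sums to 2.41322; scaling by 12/2.41322 = 4.97261 puts the formula on 12 O.
Si: 0.60566 × 4.97261 = 3.012 atoms per formula unit.

3.012 Si apfu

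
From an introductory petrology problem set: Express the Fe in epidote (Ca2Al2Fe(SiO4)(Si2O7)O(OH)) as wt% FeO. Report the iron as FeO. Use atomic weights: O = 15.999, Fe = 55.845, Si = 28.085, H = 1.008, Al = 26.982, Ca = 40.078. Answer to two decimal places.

14.87 wt%

Formula mass = 483.215 g/mol.
1 Fe → 1.0000 mol FeO per formula unit; M(FeO) = 71.844, so FeO mass = 71.844 g.
71.844/483.215 × 100 = 14.87 wt%.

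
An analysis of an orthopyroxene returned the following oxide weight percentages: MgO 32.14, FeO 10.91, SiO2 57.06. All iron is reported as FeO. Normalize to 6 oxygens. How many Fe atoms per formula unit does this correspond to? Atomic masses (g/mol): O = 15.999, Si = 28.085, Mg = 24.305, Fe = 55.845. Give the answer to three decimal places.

0.320 Fe apfu

MgO: 32.14/40.304 = 0.79744 mol → 0.79744 mol Mg, 0.79744 mol O.
FeO: 10.91/71.844 = 0.15186 mol → 0.15186 mol Fe, 0.15186 mol O.
SiO2: 57.06/60.083 = 0.94969 mol → 0.94969 mol Si, 1.89938 mol O.
Total oxygen = 2.84868 mol. Normalization factor = 6/2.84868 = 2.10624.
Fe per 6 O = 0.15186 × 2.10624 = 0.320.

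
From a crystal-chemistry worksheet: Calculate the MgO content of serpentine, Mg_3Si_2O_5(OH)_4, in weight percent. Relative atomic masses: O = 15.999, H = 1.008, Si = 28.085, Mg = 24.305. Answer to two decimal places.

Molar mass of Mg_3Si_2O_5(OH)_4 = 3*24.305 + 2*28.085 + 9*15.999 + 4*1.008 = 277.108 g/mol.
Each formula unit contains 3 Mg, equivalent to 3/1 = 3.0000 mol MgO.
M(MgO) = 1×24.305 + 1×15.999 = 40.304 g/mol.
Mass of MgO per formula unit = 3.0000 × 40.304 = 120.912 g.
MgO wt% = 120.912 / 277.108 × 100 = 43.63%.

43.63 wt%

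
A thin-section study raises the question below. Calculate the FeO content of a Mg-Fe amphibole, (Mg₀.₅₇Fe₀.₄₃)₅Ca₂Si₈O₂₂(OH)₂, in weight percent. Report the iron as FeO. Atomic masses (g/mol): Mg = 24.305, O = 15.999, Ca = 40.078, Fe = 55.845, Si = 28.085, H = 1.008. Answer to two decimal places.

M((Mg₀.₅₇Fe₀.₄₃)₅Ca₂Si₈O₂₂(OH)₂) = 880.164 g/mol; M(FeO) = 71.844 g/mol.
Moles FeO per formula unit = 2.15 Fe ÷ 1 = 2.1500.
FeO fraction = (2.1500 × 71.844) / 880.164 = 154.465/880.164 = 0.1755.

17.55 wt%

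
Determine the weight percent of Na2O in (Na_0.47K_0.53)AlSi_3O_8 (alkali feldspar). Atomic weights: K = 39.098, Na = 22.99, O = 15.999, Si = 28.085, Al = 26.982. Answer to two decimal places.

5.38 wt%

Formula mass = 270.756 g/mol.
0.47 Na → 0.2350 mol Na2O per formula unit; M(Na2O) = 61.979, so Na2O mass = 14.565 g.
14.565/270.756 × 100 = 5.38 wt%.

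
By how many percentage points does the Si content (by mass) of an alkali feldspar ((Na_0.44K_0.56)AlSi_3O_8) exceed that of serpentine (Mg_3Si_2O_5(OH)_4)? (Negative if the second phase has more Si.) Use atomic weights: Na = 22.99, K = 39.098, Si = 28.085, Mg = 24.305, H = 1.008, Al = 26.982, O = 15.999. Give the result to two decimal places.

10.79 percentage points

Si in (Na_0.44K_0.56)AlSi_3O_8: molar mass 271.239 g/mol; 3×28.085 = 84.255 g → 31.06 wt%.
Si in Mg_3Si_2O_5(OH)_4: molar mass 277.108 g/mol; 2×28.085 = 56.170 g → 20.27 wt%.
Difference = 31.06 − 20.27 = 10.79 percentage points.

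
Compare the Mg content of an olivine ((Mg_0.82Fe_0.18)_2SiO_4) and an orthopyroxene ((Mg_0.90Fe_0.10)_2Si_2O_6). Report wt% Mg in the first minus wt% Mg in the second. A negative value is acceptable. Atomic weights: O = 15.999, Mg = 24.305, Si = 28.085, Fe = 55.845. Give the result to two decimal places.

5.09 percentage points

M((Mg_0.82Fe_0.18)_2SiO_4) = 152.045 g/mol, so wt% Mg = 39.860/152.045 × 100 = 26.22%.
M((Mg_0.90Fe_0.10)_2Si_2O_6) = 207.082 g/mol, so wt% Mg = 43.749/207.082 × 100 = 21.13%.
26.22 − 21.13 = 5.09 pp.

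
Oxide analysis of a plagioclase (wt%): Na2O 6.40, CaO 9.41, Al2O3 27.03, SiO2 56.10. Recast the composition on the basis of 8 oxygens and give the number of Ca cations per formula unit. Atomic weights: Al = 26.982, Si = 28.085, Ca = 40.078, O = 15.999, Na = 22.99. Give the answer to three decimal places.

0.458 Ca apfu

Na2O: 6.40/61.979 = 0.10326 mol → 0.20652 mol Na, 0.10326 mol O.
CaO: 9.41/56.077 = 0.16780 mol → 0.16780 mol Ca, 0.16780 mol O.
Al2O3: 27.03/101.961 = 0.26510 mol → 0.53020 mol Al, 0.79530 mol O.
SiO2: 56.10/60.083 = 0.93371 mol → 0.93371 mol Si, 1.86742 mol O.
Total oxygen = 2.93378 mol. Normalization factor = 8/2.93378 = 2.72686.
Ca per 8 O = 0.16780 × 2.72686 = 0.458.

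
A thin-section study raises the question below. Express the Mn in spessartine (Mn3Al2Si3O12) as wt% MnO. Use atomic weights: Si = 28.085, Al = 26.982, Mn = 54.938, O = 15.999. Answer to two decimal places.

Formula mass = 495.021 g/mol.
3 Mn → 3.0000 mol MnO per formula unit; M(MnO) = 70.937, so MnO mass = 212.811 g.
212.811/495.021 × 100 = 42.99 wt%.

42.99 wt%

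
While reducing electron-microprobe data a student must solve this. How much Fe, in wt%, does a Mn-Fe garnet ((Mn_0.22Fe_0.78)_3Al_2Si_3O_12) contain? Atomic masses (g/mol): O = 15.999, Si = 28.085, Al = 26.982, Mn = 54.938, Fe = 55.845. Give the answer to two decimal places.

26.29 wt%

M((Mn_0.22Fe_0.78)_3Al_2Si_3O_12) = 497.143 g/mol.
Fe contributes 2.34 × 55.845 = 130.677 g per mole.
130.677/497.143 = 0.2629 → 26.29%.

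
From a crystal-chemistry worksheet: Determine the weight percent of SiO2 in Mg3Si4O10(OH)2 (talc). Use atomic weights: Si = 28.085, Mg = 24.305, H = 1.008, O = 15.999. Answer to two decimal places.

63.37 wt%

M(Mg3Si4O10(OH)2) = 379.259 g/mol; M(SiO2) = 60.083 g/mol.
Moles SiO2 per formula unit = 4 Si ÷ 1 = 4.0000.
SiO2 fraction = (4.0000 × 60.083) / 379.259 = 240.332/379.259 = 0.6337.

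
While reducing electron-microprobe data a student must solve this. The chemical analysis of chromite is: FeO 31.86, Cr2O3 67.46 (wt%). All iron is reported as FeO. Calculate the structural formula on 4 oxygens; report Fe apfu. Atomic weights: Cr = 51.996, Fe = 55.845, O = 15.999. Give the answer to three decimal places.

0.999 Fe apfu

FeO: 31.86/71.844 = 0.44346 mol → 0.44346 mol Fe, 0.44346 mol O.
Cr2O3: 67.46/151.989 = 0.44385 mol → 0.88770 mol Cr, 1.33155 mol O.
Total oxygen = 1.77501 mol. Normalization factor = 4/1.77501 = 2.25351.
Fe per 4 O = 0.44346 × 2.25351 = 0.999.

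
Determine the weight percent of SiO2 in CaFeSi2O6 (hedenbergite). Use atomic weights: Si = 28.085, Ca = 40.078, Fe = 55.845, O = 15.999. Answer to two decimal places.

48.44 wt%

Formula mass = 248.087 g/mol.
2 Si → 2.0000 mol SiO2 per formula unit; M(SiO2) = 60.083, so SiO2 mass = 120.166 g.
120.166/248.087 × 100 = 48.44 wt%.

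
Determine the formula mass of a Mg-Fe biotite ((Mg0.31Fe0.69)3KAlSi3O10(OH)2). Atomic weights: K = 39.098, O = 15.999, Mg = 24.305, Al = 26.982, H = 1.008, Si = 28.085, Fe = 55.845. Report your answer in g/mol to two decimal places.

The formula mass is the sum 0.93·24.305 + 2.07·55.845 + 1·39.098 + 1·26.982 + 3·28.085 + 12·15.999 + 2·1.008.

482.54 g/mol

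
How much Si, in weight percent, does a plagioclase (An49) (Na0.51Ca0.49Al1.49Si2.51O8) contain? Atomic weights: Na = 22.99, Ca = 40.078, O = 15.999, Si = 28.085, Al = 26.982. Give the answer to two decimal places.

26.10 weight percent

Formula mass = 0.51*22.99 + 0.49*40.078 + 1.49*26.982 + 2.51*28.085 + 8*15.999 = 270.052 g/mol, of which 70.493 g is Si.
So Si makes up 70.493/270.052 = 0.2610 of the mass, i.e. 26.10%.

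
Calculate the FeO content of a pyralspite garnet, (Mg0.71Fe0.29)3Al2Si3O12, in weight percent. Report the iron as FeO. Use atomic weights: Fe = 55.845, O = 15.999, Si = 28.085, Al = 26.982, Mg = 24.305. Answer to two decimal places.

14.52 wt%

Molar mass of (Mg0.71Fe0.29)3Al2Si3O12 = 2.13×24.305 + 0.87×55.845 + 2×26.982 + 3×28.085 + 12×15.999 = 430.562 g/mol.
Each formula unit contains 0.87 Fe, equivalent to 0.87/1 = 0.8700 mol FeO.
M(FeO) = 1×55.845 + 1×15.999 = 71.844 g/mol.
Mass of FeO per formula unit = 0.8700 × 71.844 = 62.504 g.
FeO wt% = 62.504 / 430.562 × 100 = 14.52%.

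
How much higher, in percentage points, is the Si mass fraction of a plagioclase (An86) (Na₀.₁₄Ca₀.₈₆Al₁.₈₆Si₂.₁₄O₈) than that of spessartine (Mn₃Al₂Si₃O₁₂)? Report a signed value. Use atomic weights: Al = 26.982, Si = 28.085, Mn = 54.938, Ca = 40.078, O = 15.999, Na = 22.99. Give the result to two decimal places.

4.76 percentage points

M(Na₀.₁₄Ca₀.₈₆Al₁.₈₆Si₂.₁₄O₈) = 275.966 g/mol, so wt% Si = 60.102/275.966 × 100 = 21.78%.
M(Mn₃Al₂Si₃O₁₂) = 495.021 g/mol, so wt% Si = 84.255/495.021 × 100 = 17.02%.
21.78 − 17.02 = 4.76 pp.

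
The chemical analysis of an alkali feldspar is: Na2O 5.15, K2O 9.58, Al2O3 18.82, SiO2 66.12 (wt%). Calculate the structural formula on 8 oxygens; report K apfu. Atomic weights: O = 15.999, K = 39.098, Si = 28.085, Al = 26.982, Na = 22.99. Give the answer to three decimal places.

0.554 K apfu

5.15 wt% Na2O ÷ 61.979 g/mol = 0.08309 mol, giving 0.16618 Na and 0.08309 O.
9.58 wt% K2O ÷ 94.195 g/mol = 0.10170 mol, giving 0.20340 K and 0.10170 O.
18.82 wt% Al2O3 ÷ 101.961 g/mol = 0.18458 mol, giving 0.36916 Al and 0.55374 O.
66.12 wt% SiO2 ÷ 60.083 g/mol = 1.10048 mol, giving 1.10048 Si and 2.20096 O.
Oxygen sums to 2.93949; scaling by 8/2.93949 = 2.72156 puts the formula on 8 O.
K: 0.20340 × 2.72156 = 0.554 atoms per formula unit.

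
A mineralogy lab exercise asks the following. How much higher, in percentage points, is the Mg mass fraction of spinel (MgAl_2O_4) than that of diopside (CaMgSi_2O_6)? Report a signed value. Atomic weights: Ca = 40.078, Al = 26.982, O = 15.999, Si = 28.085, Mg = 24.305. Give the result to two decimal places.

Mg in MgAl_2O_4: molar mass 142.265 g/mol; 1×24.305 = 24.305 g → 17.08 wt%.
Mg in CaMgSi_2O_6: molar mass 216.547 g/mol; 1×24.305 = 24.305 g → 11.22 wt%.
Difference = 17.08 − 11.22 = 5.86 percentage points.

5.86 percentage points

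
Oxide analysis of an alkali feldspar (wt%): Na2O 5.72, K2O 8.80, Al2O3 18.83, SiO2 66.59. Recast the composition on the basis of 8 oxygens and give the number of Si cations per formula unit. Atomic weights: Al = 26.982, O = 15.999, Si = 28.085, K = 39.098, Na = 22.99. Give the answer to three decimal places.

Na2O: 5.72/61.979 = 0.09229 mol → 0.18458 mol Na, 0.09229 mol O.
K2O: 8.80/94.195 = 0.09342 mol → 0.18684 mol K, 0.09342 mol O.
Al2O3: 18.83/101.961 = 0.18468 mol → 0.36936 mol Al, 0.55404 mol O.
SiO2: 66.59/60.083 = 1.10830 mol → 1.10830 mol Si, 2.21660 mol O.
Total oxygen = 2.95635 mol. Normalization factor = 8/2.95635 = 2.70604.
Si per 8 O = 1.10830 × 2.70604 = 2.999.

2.999 Si apfu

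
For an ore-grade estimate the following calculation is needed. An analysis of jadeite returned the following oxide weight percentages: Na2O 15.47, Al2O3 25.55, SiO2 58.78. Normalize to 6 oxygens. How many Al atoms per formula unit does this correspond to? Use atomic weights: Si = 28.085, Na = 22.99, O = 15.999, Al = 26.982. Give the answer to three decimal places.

Na2O (M=61.979): mol = 0.24960; Na = 0.49920, O = 0.24960.
Al2O3 (M=101.961): mol = 0.25059; Al = 0.50118, O = 0.75177.
SiO2 (M=60.083): mol = 0.97831; Si = 0.97831, O = 1.95662.
ΣO = 2.95799; factor = 6/ΣO = 2.02840.
Al apfu = 0.50118 × 2.02840 = 1.017.

1.017 Al apfu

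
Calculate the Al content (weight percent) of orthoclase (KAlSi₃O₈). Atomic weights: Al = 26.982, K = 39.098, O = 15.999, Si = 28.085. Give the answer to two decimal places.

M(KAlSi₃O₈) = 278.327 g/mol.
Al contributes 1 × 26.982 = 26.982 g per mole.
26.982/278.327 = 0.0969 → 9.69%.

9.69 weight percent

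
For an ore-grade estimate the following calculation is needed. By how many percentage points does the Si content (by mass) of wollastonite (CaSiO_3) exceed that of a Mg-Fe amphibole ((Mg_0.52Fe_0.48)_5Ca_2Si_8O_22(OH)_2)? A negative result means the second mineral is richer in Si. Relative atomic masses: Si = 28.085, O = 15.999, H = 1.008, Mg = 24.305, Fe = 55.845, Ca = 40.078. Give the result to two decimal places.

-1.12 percentage points

Si in CaSiO_3: molar mass 116.160 g/mol; 1×28.085 = 28.085 g → 24.18 wt%.
Si in (Mg_0.52Fe_0.48)_5Ca_2Si_8O_22(OH)_2: molar mass 888.049 g/mol; 8×28.085 = 224.680 g → 25.30 wt%.
Difference = 24.18 − 25.30 = -1.12 percentage points.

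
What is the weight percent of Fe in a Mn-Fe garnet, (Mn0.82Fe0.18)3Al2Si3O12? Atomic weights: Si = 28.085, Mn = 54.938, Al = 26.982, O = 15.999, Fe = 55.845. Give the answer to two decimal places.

M((Mn0.82Fe0.18)3Al2Si3O12) = 495.511 g/mol.
Fe contributes 0.54 × 55.845 = 30.156 g per mole.
30.156/495.511 = 0.0609 → 6.09%.

6.09 weight percent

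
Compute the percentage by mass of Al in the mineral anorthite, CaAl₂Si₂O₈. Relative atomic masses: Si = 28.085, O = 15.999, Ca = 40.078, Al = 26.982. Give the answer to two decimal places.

M(CaAl₂Si₂O₈) = 278.204 g/mol.
Al contributes 2 × 26.982 = 53.964 g per mole.
53.964/278.204 = 0.1940 → 19.40%.

19.40 wt%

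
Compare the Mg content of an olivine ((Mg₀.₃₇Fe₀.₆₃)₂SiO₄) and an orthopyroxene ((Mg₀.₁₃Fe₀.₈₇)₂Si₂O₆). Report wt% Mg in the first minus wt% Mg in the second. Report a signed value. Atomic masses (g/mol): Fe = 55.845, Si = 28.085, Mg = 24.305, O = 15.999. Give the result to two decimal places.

7.50 percentage points

M((Mg₀.₃₇Fe₀.₆₃)₂SiO₄) = 180.431 g/mol, so wt% Mg = 17.986/180.431 × 100 = 9.97%.
M((Mg₀.₁₃Fe₀.₈₇)₂Si₂O₆) = 255.654 g/mol, so wt% Mg = 6.319/255.654 × 100 = 2.47%.
9.97 − 2.47 = 7.50 pp.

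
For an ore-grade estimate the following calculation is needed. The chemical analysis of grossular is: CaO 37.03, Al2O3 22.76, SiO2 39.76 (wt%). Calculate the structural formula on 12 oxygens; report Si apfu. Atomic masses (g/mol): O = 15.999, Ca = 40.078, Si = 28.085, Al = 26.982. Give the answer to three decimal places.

2.993 Si apfu

37.03 wt% CaO ÷ 56.077 g/mol = 0.66034 mol, giving 0.66034 Ca and 0.66034 O.
22.76 wt% Al2O3 ÷ 101.961 g/mol = 0.22322 mol, giving 0.44644 Al and 0.66966 O.
39.76 wt% SiO2 ÷ 60.083 g/mol = 0.66175 mol, giving 0.66175 Si and 1.32350 O.
Oxygen sums to 2.65350; scaling by 12/2.65350 = 4.52233 puts the formula on 12 O.
Si: 0.66175 × 4.52233 = 2.993 atoms per formula unit.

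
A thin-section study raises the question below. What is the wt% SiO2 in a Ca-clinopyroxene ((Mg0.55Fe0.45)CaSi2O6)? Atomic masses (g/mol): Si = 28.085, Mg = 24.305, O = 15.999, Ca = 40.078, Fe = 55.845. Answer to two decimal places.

52.08 wt%

M((Mg0.55Fe0.45)CaSi2O6) = 230.740 g/mol; M(SiO2) = 60.083 g/mol.
Moles SiO2 per formula unit = 2 Si ÷ 1 = 2.0000.
SiO2 fraction = (2.0000 × 60.083) / 230.740 = 120.166/230.740 = 0.5208.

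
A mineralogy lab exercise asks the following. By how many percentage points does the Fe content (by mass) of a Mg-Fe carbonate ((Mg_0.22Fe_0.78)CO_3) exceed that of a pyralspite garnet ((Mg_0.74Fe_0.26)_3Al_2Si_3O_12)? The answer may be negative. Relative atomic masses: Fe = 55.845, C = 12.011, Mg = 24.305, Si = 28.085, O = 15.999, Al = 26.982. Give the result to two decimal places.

M((Mg_0.22Fe_0.78)CO_3) = 108.914 g/mol, so wt% Fe = 43.559/108.914 × 100 = 39.99%.
M((Mg_0.74Fe_0.26)_3Al_2Si_3O_12) = 427.723 g/mol, so wt% Fe = 43.559/427.723 × 100 = 10.18%.
39.99 − 10.18 = 29.81 pp.

29.81 percentage points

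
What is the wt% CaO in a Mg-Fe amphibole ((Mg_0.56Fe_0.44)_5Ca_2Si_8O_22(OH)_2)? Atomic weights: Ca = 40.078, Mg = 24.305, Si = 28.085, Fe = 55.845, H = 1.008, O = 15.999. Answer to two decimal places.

12.72 wt%

Molar mass of (Mg_0.56Fe_0.44)_5Ca_2Si_8O_22(OH)_2 = 2.80·24.305 + 2.20·55.845 + 2·40.078 + 8·28.085 + 24·15.999 + 2·1.008 = 881.741 g/mol.
Each formula unit contains 2 Ca, equivalent to 2/1 = 2.0000 mol CaO.
M(CaO) = 1×40.078 + 1×15.999 = 56.077 g/mol.
Mass of CaO per formula unit = 2.0000 × 56.077 = 112.154 g.
CaO wt% = 112.154 / 881.741 × 100 = 12.72%.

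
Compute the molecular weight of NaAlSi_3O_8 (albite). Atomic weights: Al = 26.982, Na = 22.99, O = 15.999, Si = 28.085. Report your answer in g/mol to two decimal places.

The formula mass is the sum 1·22.99 + 1·26.982 + 3·28.085 + 8·15.999.

262.22 g/mol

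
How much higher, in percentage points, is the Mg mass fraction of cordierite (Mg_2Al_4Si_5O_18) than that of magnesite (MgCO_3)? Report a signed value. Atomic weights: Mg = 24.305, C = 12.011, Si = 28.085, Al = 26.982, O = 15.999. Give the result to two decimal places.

-20.52 percentage points

First mineral: 48.610 g Mg in 584.945 g formula = 8.31 wt% Mg.
Second mineral: 24.305 g Mg in 84.313 g formula = 28.83 wt% Mg.
8.31% − 28.83% gives a difference of -20.52 percentage points.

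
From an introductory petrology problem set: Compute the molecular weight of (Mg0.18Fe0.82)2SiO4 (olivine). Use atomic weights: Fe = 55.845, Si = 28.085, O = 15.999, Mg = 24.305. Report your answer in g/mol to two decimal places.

M = 0.36(24.305) + 1.64(55.845) + 1(28.085) + 4(15.999)

192.42 g/mol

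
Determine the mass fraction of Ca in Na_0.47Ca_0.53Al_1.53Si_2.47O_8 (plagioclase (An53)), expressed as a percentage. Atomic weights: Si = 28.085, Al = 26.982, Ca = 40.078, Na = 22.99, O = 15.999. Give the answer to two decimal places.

M(Na_0.47Ca_0.53Al_1.53Si_2.47O_8) = 270.691 g/mol.
Ca contributes 0.53 × 40.078 = 21.241 g per mole.
21.241/270.691 = 0.0785 → 7.85%.

7.85 mass %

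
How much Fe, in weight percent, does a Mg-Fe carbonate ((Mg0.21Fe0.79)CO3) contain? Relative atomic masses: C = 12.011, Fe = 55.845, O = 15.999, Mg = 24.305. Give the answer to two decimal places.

Formula mass = 0.21·24.305 + 0.79·55.845 + 1·12.011 + 3·15.999 = 109.230 g/mol, of which 44.118 g is Fe.
So Fe makes up 44.118/109.230 = 0.4039 of the mass, i.e. 40.39%.

40.39 weight percent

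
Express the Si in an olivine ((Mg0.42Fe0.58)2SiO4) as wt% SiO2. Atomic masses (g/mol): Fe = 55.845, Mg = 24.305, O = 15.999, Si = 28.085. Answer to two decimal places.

33.89 wt%

Formula mass = 177.277 g/mol.
1 Si → 1.0000 mol SiO2 per formula unit; M(SiO2) = 60.083, so SiO2 mass = 60.083 g.
60.083/177.277 × 100 = 33.89 wt%.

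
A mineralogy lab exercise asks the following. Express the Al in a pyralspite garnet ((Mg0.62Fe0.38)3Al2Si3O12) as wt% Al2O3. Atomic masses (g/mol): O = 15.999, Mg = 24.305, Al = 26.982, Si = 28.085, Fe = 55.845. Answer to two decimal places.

23.22 wt%

M((Mg0.62Fe0.38)3Al2Si3O12) = 439.078 g/mol; M(Al2O3) = 101.961 g/mol.
Moles Al2O3 per formula unit = 2 Al ÷ 2 = 1.0000.
Al2O3 fraction = (1.0000 × 101.961) / 439.078 = 101.961/439.078 = 0.2322.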